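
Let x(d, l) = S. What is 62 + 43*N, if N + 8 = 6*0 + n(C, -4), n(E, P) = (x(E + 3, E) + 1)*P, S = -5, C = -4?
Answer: 406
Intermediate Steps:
x(d, l) = -5
n(E, P) = -4*P (n(E, P) = (-5 + 1)*P = -4*P)
N = 8 (N = -8 + (6*0 - 4*(-4)) = -8 + (0 + 16) = -8 + 16 = 8)
62 + 43*N = 62 + 43*8 = 62 + 344 = 406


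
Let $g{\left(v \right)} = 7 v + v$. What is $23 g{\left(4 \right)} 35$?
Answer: $25760$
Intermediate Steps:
$g{\left(v \right)} = 8 v$
$23 g{\left(4 \right)} 35 = 23 \cdot 8 \cdot 4 \cdot 35 = 23 \cdot 32 \cdot 35 = 736 \cdot 35 = 25760$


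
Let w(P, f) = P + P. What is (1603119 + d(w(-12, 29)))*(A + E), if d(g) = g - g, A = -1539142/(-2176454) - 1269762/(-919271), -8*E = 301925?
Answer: -69168095829003980832585/1143286311448 ≈ -6.0499e+10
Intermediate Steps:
E = -301925/8 (E = -⅛*301925 = -301925/8 ≈ -37741.)
w(P, f) = 2*P
A = 2089233594715/1000375522517 (A = -1539142*(-1/2176454) - 1269762*(-1/919271) = 769571/1088227 + 1269762/919271 = 2089233594715/1000375522517 ≈ 2.0884)
d(g) = 0
(1603119 + d(w(-12, 29)))*(A + E) = (1603119 + 0)*(2089233594715/1000375522517 - 301925/8) = 1603119*(-302021665767187505/8003004180136) = -69168095829003980832585/1143286311448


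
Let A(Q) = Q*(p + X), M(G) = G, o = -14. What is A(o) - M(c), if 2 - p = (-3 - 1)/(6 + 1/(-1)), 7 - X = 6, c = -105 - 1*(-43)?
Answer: 44/5 ≈ 8.8000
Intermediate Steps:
c = -62 (c = -105 + 43 = -62)
X = 1 (X = 7 - 1*6 = 7 - 6 = 1)
p = 14/5 (p = 2 - (-3 - 1)/(6 + 1/(-1)) = 2 - (-4)/(6 - 1) = 2 - (-4)/5 = 2 - 1*(-4/5) = 2 + 4/5 = 14/5 ≈ 2.8000)
A(Q) = 19*Q/5 (A(Q) = Q*(14/5 + 1) = Q*(19/5) = 19*Q/5)
A(o) - M(c) = (19/5)*(-14) - 1*(-62) = -266/5 + 62 = 44/5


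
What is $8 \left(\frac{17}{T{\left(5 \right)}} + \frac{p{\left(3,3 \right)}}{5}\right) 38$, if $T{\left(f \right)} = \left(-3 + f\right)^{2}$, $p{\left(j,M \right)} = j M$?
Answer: $\frac{9196}{5} \approx 1839.2$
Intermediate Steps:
$p{\left(j,M \right)} = M j$
$8 \left(\frac{17}{T{\left(5 \right)}} + \frac{p{\left(3,3 \right)}}{5}\right) 38 = 8 \left(\frac{17}{\left(-3 + 5\right)^{2}} + \frac{3 \cdot 3}{5}\right) 38 = 8 \left(\frac{17}{2^{2}} + 9 \cdot \frac{1}{5}\right) 38 = 8 \left(\frac{17}{4} + \frac{9}{5}\right) 38 = 8 \cdot \frac{121}{20} \cdot 38 = \frac{242}{5} \cdot 38 = \frac{9196}{5}$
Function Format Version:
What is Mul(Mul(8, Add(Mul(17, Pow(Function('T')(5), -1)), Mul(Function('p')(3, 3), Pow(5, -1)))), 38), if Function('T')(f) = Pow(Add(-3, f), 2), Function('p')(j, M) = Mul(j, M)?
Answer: Rational(9196, 5) ≈ 1839.2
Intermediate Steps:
Function('p')(j, M) = Mul(M, j)
Mul(Mul(8, Add(Mul(17, Pow(Function('T')(5), -1)), Mul(Function('p')(3, 3), Pow(5, -1)))), 38) = Mul(Mul(8, Add(Mul(17, Pow(Pow(Add(-3, 5), 2), -1)), Mul(Mul(3, 3), Pow(5, -1)))), 38) = Mul(Mul(8, Add(Mul(17, Pow(Pow(2, 2), -1)), Mul(9, Rational(1, 5)))), 38) = Mul(Mul(8, Add(Mul(17, Pow(4, -1)), Rational(9, 5))), 38) = Mul(Mul(8, Add(Mul(17, Rational(1, 4)), Rational(9, 5))), 38) = Mul(Mul(8, Add(Rational(17, 4), Rational(9, 5))), 38) = Mul(Mul(8, Rational(121, 20)), 38) = Mul(Rational(242, 5), 38) = Rational(9196, 5)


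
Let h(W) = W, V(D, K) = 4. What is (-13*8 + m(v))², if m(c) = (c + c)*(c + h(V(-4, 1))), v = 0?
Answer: 10816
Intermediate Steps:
m(c) = 2*c*(4 + c) (m(c) = (c + c)*(c + 4) = (2*c)*(4 + c) = 2*c*(4 + c))
(-13*8 + m(v))² = (-13*8 + 2*0*(4 + 0))² = (-104 + 2*0*4)² = (-104 + 0)² = (-104)² = 10816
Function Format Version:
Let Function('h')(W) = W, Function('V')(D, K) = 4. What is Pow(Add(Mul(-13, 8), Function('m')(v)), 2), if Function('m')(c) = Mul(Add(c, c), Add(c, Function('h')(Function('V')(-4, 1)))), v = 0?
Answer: 10816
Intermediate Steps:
Function('m')(c) = Mul(2, c, Add(4, c)) (Function('m')(c) = Mul(Add(c, c), Add(c, 4)) = Mul(Mul(2, c), Add(4, c)) = Mul(2, c, Add(4, c)))
Pow(Add(Mul(-13, 8), Function('m')(v)), 2) = Pow(Add(Mul(-13, 8), Mul(2, 0, Add(4, 0))), 2) = Pow(Add(-104, Mul(2, 0, 4)), 2) = Pow(Add(-104, 0), 2) = Pow(-104, 2) = 10816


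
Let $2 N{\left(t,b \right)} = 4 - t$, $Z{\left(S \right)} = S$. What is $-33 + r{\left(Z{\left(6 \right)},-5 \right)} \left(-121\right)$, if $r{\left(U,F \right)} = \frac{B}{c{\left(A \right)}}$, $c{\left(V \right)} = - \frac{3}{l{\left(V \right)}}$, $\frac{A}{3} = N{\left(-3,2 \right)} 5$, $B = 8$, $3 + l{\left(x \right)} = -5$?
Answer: $- \frac{7843}{3} \approx -2614.3$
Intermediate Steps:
$l{\left(x \right)} = -8$ ($l{\left(x \right)} = -3 - 5 = -8$)
$N{\left(t,b \right)} = 2 - \frac{t}{2}$ ($N{\left(t,b \right)} = \frac{4 - t}{2} = 2 - \frac{t}{2}$)
$A = \frac{105}{2}$ ($A = 3 \left(2 - - \frac{3}{2}\right) 5 = 3 \left(2 + \frac{3}{2}\right) 5 = 3 \cdot \frac{7}{2} \cdot 5 = 3 \cdot \frac{35}{2} = \frac{105}{2} \approx 52.5$)
$c{\left(V \right)} = \frac{3}{8}$ ($c{\left(V \right)} = - \frac{3}{-8} = \left(-3\right) \left(- \frac{1}{8}\right) = \frac{3}{8}$)
$r{\left(U,F \right)} = \frac{64}{3}$ ($r{\left(U,F \right)} = \frac{8}{\frac{3}{8}} = 8 \cdot \frac{8}{3} = \frac{64}{3}$)
$-33 + r{\left(Z{\left(6 \right)},-5 \right)} \left(-121\right) = -33 + \frac{64}{3} \left(-121\right) = -33 - \frac{7744}{3} = - \frac{7843}{3}$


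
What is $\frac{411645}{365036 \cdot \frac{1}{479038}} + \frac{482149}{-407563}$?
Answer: $\frac{5740617012873269}{10626797662} \approx 5.402 \cdot 10^{5}$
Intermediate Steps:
$\frac{411645}{365036 \cdot \frac{1}{479038}} + \frac{482149}{-407563} = \frac{411645}{365036 \cdot \frac{1}{479038}} + 482149 \left(- \frac{1}{407563}\right) = \frac{411645}{\frac{26074}{34217}} - \frac{482149}{407563} = 411645 \cdot \frac{34217}{26074} - \frac{482149}{407563} = \frac{14085256965}{26074} - \frac{482149}{407563} = \frac{5740617012873269}{10626797662}$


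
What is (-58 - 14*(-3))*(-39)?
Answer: 624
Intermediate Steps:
(-58 - 14*(-3))*(-39) = (-58 + 42)*(-39) = -16*(-39) = 624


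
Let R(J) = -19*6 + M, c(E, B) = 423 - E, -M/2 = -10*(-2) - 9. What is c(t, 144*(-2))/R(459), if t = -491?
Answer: -457/68 ≈ -6.7206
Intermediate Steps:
M = -22 (M = -2*(-10*(-2) - 9) = -2*(20 - 9) = -2*11 = -22)
R(J) = -136 (R(J) = -19*6 - 22 = -114 - 22 = -136)
c(t, 144*(-2))/R(459) = (423 - 1*(-491))/(-136) = (423 + 491)*(-1/136) = 914*(-1/136) = -457/68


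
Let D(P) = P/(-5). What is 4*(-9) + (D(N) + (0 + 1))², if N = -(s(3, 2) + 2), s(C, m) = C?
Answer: -32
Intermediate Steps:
N = -5 (N = -(3 + 2) = -1*5 = -5)
D(P) = -P/5 (D(P) = P*(-⅕) = -P/5)
4*(-9) + (D(N) + (0 + 1))² = 4*(-9) + (-⅕*(-5) + (0 + 1))² = -36 + (1 + 1)² = -36 + 2² = -36 + 4 = -32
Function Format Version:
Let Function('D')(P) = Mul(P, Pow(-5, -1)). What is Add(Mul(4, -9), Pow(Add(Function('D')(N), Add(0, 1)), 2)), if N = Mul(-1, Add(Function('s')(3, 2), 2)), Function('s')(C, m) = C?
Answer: -32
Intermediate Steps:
N = -5 (N = Mul(-1, Add(3, 2)) = Mul(-1, 5) = -5)
Function('D')(P) = Mul(Rational(-1, 5), P) (Function('D')(P) = Mul(P, Rational(-1, 5)) = Mul(Rational(-1, 5), P))
Add(Mul(4, -9), Pow(Add(Function('D')(N), Add(0, 1)), 2)) = Add(Mul(4, -9), Pow(Add(Mul(Rational(-1, 5), -5), Add(0, 1)), 2)) = Add(-36, Pow(Add(1, 1), 2)) = Add(-36, Pow(2, 2)) = Add(-36, 4) = -32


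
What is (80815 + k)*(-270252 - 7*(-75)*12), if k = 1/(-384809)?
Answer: -8208468863887968/384809 ≈ -2.1331e+10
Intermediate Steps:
k = -1/384809 ≈ -2.5987e-6
(80815 + k)*(-270252 - 7*(-75)*12) = (80815 - 1/384809)*(-270252 - 7*(-75)*12) = 31098339334*(-270252 + 525*12)/384809 = 31098339334*(-270252 + 6300)/384809 = (31098339334/384809)*(-263952) = -8208468863887968/384809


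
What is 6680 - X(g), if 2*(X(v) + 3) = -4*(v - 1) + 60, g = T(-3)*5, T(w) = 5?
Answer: 6701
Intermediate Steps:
g = 25 (g = 5*5 = 25)
X(v) = 29 - 2*v (X(v) = -3 + (-4*(v - 1) + 60)/2 = -3 + (-4*(-1 + v) + 60)/2 = -3 + ((4 - 4*v) + 60)/2 = -3 + (64 - 4*v)/2 = -3 + (32 - 2*v) = 29 - 2*v)
6680 - X(g) = 6680 - (29 - 2*25) = 6680 - (29 - 50) = 6680 - 1*(-21) = 6680 + 21 = 6701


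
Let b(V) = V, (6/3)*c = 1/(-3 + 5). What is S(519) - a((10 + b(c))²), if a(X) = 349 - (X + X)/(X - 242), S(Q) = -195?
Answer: -1195266/2191 ≈ -545.53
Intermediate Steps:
c = ¼ (c = 1/(2*(-3 + 5)) = (½)/2 = (½)*(½) = ¼ ≈ 0.25000)
a(X) = 349 - 2*X/(-242 + X)
S(519) - a((10 + b(c))²) = -195 - (-84458 + 347*(10 + ¼)²)/(-242 + (10 + ¼)²) = -195 - (-84458 + 347*(41/4)²)/(-242 + (41/4)²) = -195 - (-84458 + 347*(1681/16))/(-242 + 1681/16) = -195 - (-84458 + 583307/16)/(-2191/16) = -195 - (-16)*(-768021)/(2191*16) = -195 - 1*768021/2191 = -195 - 768021/2191 = -1195266/2191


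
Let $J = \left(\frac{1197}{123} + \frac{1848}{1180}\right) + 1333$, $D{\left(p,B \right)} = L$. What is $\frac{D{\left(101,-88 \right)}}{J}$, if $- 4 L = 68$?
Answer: $- \frac{205615}{16259282} \approx -0.012646$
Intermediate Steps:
$L = -17$ ($L = \left(- \frac{1}{4}\right) 68 = -17$)
$D{\left(p,B \right)} = -17$
$J = \frac{16259282}{12095}$ ($J = \left(1197 \cdot \frac{1}{123} + 1848 \cdot \frac{1}{1180}\right) + 1333 = \left(\frac{399}{41} + \frac{462}{295}\right) + 1333 = \frac{136647}{12095} + 1333 = \frac{16259282}{12095} \approx 1344.3$)
$\frac{D{\left(101,-88 \right)}}{J} = - \frac{17}{\frac{16259282}{12095}} = \left(-17\right) \frac{12095}{16259282} = - \frac{205615}{16259282}$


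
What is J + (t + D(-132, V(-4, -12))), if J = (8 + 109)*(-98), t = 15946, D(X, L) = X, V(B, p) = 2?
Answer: 4348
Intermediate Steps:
J = -11466 (J = 117*(-98) = -11466)
J + (t + D(-132, V(-4, -12))) = -11466 + (15946 - 132) = -11466 + 15814 = 4348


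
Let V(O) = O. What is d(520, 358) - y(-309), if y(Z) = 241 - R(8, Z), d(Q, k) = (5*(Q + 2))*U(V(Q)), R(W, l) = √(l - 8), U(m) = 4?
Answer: 10199 + I*√317 ≈ 10199.0 + 17.805*I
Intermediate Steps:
R(W, l) = √(-8 + l)
d(Q, k) = 40 + 20*Q (d(Q, k) = (5*(Q + 2))*4 = (5*(2 + Q))*4 = (10 + 5*Q)*4 = 40 + 20*Q)
y(Z) = 241 - √(-8 + Z)
d(520, 358) - y(-309) = (40 + 20*520) - (241 - √(-8 - 309)) = (40 + 10400) - (241 - √(-317)) = 10440 - (241 - I*√317) = 10440 + (-241 + I*√317) = 10199 + I*√317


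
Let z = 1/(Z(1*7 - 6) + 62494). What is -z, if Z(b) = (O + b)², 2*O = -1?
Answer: -4/249977 ≈ -1.6001e-5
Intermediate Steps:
O = -½ (O = (½)*(-1) = -½ ≈ -0.50000)
Z(b) = (-½ + b)²
z = 4/249977 (z = 1/((-1 + 2*(1*7 - 6))²/4 + 62494) = 1/((-1 + 2*(7 - 6))²/4 + 62494) = 1/((-1 + 2*1)²/4 + 62494) = 1/((-1 + 2)²/4 + 62494) = 1/((¼)*1² + 62494) = 1/((¼)*1 + 62494) = 1/(¼ + 62494) = 1/(249977/4) = 4/249977 ≈ 1.6001e-5)
-z = -1*4/249977 = -4/249977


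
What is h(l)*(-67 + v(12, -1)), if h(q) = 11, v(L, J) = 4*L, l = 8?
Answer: -209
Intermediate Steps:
h(l)*(-67 + v(12, -1)) = 11*(-67 + 4*12) = 11*(-67 + 48) = 11*(-19) = -209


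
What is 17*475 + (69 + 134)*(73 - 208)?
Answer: -19330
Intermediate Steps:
17*475 + (69 + 134)*(73 - 208) = 8075 + 203*(-135) = 8075 - 27405 = -19330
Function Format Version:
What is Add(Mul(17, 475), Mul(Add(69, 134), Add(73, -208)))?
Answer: -19330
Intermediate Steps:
Add(Mul(17, 475), Mul(Add(69, 134), Add(73, -208))) = Add(8075, Mul(203, -135)) = Add(8075, -27405) = -19330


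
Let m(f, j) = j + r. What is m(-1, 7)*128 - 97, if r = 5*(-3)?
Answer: -1121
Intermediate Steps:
r = -15
m(f, j) = -15 + j (m(f, j) = j - 15 = -15 + j)
m(-1, 7)*128 - 97 = (-15 + 7)*128 - 97 = -8*128 - 97 = -1024 - 97 = -1121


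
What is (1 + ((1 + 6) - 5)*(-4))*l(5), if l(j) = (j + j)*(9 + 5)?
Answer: -980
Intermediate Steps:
l(j) = 28*j (l(j) = (2*j)*14 = 28*j)
(1 + ((1 + 6) - 5)*(-4))*l(5) = (1 + ((1 + 6) - 5)*(-4))*(28*5) = (1 + (7 - 5)*(-4))*140 = (1 + 2*(-4))*140 = (1 - 8)*140 = -7*140 = -980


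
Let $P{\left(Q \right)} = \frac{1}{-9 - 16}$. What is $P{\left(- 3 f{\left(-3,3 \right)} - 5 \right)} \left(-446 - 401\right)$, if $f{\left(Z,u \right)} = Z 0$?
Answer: $\frac{847}{25} \approx 33.88$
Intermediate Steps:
$f{\left(Z,u \right)} = 0$
$P{\left(Q \right)} = - \frac{1}{25}$ ($P{\left(Q \right)} = \frac{1}{-25} = - \frac{1}{25}$)
$P{\left(- 3 f{\left(-3,3 \right)} - 5 \right)} \left(-446 - 401\right) = - \frac{-446 - 401}{25} = \left(- \frac{1}{25}\right) \left(-847\right) = \frac{847}{25}$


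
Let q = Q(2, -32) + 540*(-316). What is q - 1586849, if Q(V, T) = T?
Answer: -1757521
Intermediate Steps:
q = -170672 (q = -32 + 540*(-316) = -32 - 170640 = -170672)
q - 1586849 = -170672 - 1586849 = -1757521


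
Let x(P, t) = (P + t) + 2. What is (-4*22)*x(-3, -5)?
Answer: 528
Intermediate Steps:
x(P, t) = 2 + P + t
(-4*22)*x(-3, -5) = (-4*22)*(2 - 3 - 5) = -88*(-6) = 528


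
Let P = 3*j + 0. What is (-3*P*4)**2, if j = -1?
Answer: 1296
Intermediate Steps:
P = -3 (P = 3*(-1) + 0 = -3 + 0 = -3)
(-3*P*4)**2 = (-3*(-3)*4)**2 = (9*4)**2 = 36**2 = 1296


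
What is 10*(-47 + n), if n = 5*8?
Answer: -70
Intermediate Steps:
n = 40
10*(-47 + n) = 10*(-47 + 40) = 10*(-7) = -70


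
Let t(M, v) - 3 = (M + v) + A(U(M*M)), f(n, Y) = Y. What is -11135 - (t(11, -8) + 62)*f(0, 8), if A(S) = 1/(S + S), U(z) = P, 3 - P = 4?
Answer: -11675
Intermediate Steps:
P = -1 (P = 3 - 1*4 = 3 - 4 = -1)
U(z) = -1
A(S) = 1/(2*S)
t(M, v) = 5/2 + M + v (t(M, v) = 3 + ((M + v) + (½)/(-1)) = 3 + ((M + v) + (½)*(-1)) = 3 + ((M + v) - ½) = 3 + (-½ + M + v) = 5/2 + M + v)
-11135 - (t(11, -8) + 62)*f(0, 8) = -11135 - ((5/2 + 11 - 8) + 62)*8 = -11135 - (11/2 + 62)*8 = -11135 - 135*8/2 = -11135 - 1*540 = -11135 - 540 = -11675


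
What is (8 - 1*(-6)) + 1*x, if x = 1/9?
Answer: 127/9 ≈ 14.111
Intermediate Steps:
x = 1/9 ≈ 0.11111
(8 - 1*(-6)) + 1*x = (8 - 1*(-6)) + 1*(1/9) = (8 + 6) + 1/9 = 14 + 1/9 = 127/9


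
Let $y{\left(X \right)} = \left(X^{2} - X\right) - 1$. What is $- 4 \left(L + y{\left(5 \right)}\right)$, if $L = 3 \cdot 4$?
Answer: $-124$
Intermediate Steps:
$L = 12$
$y{\left(X \right)} = -1 + X^{2} - X$
$- 4 \left(L + y{\left(5 \right)}\right) = - 4 \left(12 - \left(6 - 25\right)\right) = - 4 \left(12 - -19\right) = - 4 \left(12 + 19\right) = \left(-4\right) 31 = -124$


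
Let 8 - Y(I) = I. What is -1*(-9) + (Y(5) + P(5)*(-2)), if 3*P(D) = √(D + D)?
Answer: 12 - 2*√10/3 ≈ 9.8918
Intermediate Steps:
Y(I) = 8 - I
P(D) = √2*√D/3 (P(D) = √(D + D)/3 = √(2*D)/3 = (√2*√D)/3 = √2*√D/3)
-1*(-9) + (Y(5) + P(5)*(-2)) = -1*(-9) + ((8 - 1*5) + (√2*√5/3)*(-2)) = 9 + ((8 - 5) + (√10/3)*(-2)) = 9 + (3 - 2*√10/3) = 12 - 2*√10/3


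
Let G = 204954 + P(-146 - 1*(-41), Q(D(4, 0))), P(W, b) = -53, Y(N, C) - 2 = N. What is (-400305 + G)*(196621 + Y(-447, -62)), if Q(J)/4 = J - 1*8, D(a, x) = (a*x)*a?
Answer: -38333575104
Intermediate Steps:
D(a, x) = x*a²
Y(N, C) = 2 + N
Q(J) = -32 + 4*J (Q(J) = 4*(J - 1*8) = 4*(J - 8) = 4*(-8 + J) = -32 + 4*J)
G = 204901 (G = 204954 - 53 = 204901)
(-400305 + G)*(196621 + Y(-447, -62)) = (-400305 + 204901)*(196621 + (2 - 447)) = -195404*(196621 - 445) = -195404*196176 = -38333575104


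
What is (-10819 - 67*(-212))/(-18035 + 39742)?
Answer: 3385/21707 ≈ 0.15594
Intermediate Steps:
(-10819 - 67*(-212))/(-18035 + 39742) = (-10819 + 14204)/21707 = 3385*(1/21707) = 3385/21707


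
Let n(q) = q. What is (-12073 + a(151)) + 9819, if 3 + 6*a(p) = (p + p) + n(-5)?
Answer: -2205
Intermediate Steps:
a(p) = -4/3 + p/3 (a(p) = -½ + ((p + p) - 5)/6 = -½ + (2*p - 5)/6 = -½ + (-5 + 2*p)/6 = -½ + (-⅚ + p/3) = -4/3 + p/3)
(-12073 + a(151)) + 9819 = (-12073 + (-4/3 + (⅓)*151)) + 9819 = (-12073 + (-4/3 + 151/3)) + 9819 = (-12073 + 49) + 9819 = -12024 + 9819 = -2205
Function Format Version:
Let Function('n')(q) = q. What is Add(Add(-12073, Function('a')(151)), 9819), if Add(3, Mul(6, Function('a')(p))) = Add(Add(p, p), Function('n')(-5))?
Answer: -2205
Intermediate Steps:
Function('a')(p) = Add(Rational(-4, 3), Mul(Rational(1, 3), p)) (Function('a')(p) = Add(Rational(-1, 2), Mul(Rational(1, 6), Add(Add(p, p), -5))) = Add(Rational(-1, 2), Mul(Rational(1, 6), Add(Mul(2, p), -5))) = Add(Rational(-1, 2), Mul(Rational(1, 6), Add(-5, Mul(2, p)))) = Add(Rational(-1, 2), Add(Rational(-5, 6), Mul(Rational(1, 3), p))) = Add(Rational(-4, 3), Mul(Rational(1, 3), p)))
Add(Add(-12073, Function('a')(151)), 9819) = Add(Add(-12073, Add(Rational(-4, 3), Mul(Rational(1, 3), 151))), 9819) = Add(Add(-12073, Add(Rational(-4, 3), Rational(151, 3))), 9819) = Add(Add(-12073, 49), 9819) = Add(-12024, 9819) = -2205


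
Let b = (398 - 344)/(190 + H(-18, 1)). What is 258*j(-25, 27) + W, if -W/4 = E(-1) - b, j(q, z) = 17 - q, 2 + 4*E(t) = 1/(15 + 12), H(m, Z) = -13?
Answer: 17266819/1593 ≈ 10839.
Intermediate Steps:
E(t) = -53/108 (E(t) = -1/2 + 1/(4*(15 + 12)) = -1/2 + (1/4)/27 = -1/2 + (1/4)*(1/27) = -1/2 + 1/108 = -53/108)
b = 18/59 (b = (398 - 344)/(190 - 13) = 54/177 = 54*(1/177) = 18/59 ≈ 0.30508)
W = 5071/1593 (W = -4*(-53/108 - 1*18/59) = -4*(-53/108 - 18/59) = -4*(-5071/6372) = 5071/1593 ≈ 3.1833)
258*j(-25, 27) + W = 258*(17 - 1*(-25)) + 5071/1593 = 258*(17 + 25) + 5071/1593 = 258*42 + 5071/1593 = 10836 + 5071/1593 = 17266819/1593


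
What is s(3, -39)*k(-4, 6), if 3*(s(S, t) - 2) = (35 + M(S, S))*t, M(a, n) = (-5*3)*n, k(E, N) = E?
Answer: -528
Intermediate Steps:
M(a, n) = -15*n
s(S, t) = 2 + t*(35 - 15*S)/3 (s(S, t) = 2 + ((35 - 15*S)*t)/3 = 2 + (t*(35 - 15*S))/3 = 2 + t*(35 - 15*S)/3)
s(3, -39)*k(-4, 6) = (2 + (35/3)*(-39) - 5*3*(-39))*(-4) = (2 - 455 + 585)*(-4) = 132*(-4) = -528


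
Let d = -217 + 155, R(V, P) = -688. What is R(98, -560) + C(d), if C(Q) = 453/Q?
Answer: -43109/62 ≈ -695.31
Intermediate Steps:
d = -62
R(98, -560) + C(d) = -688 + 453/(-62) = -688 + 453*(-1/62) = -688 - 453/62 = -43109/62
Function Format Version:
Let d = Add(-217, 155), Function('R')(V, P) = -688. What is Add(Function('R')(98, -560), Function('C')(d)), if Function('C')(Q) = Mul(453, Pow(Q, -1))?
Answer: Rational(-43109, 62) ≈ -695.31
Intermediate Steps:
d = -62
Add(Function('R')(98, -560), Function('C')(d)) = Add(-688, Mul(453, Pow(-62, -1))) = Add(-688, Mul(453, Rational(-1, 62))) = Add(-688, Rational(-453, 62)) = Rational(-43109, 62)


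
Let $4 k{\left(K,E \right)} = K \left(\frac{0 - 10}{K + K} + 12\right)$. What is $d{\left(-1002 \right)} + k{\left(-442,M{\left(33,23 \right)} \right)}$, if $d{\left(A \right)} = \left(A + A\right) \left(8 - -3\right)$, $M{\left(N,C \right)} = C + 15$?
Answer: $- \frac{93485}{4} \approx -23371.0$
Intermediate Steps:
$M{\left(N,C \right)} = 15 + C$
$d{\left(A \right)} = 22 A$ ($d{\left(A \right)} = 2 A \left(8 + 3\right) = 2 A 11 = 22 A$)
$k{\left(K,E \right)} = \frac{K \left(12 - \frac{5}{K}\right)}{4}$ ($k{\left(K,E \right)} = \frac{K \left(\frac{0 - 10}{K + K} + 12\right)}{4} = \frac{K \left(- \frac{10}{2 K} + 12\right)}{4} = \frac{K \left(- 10 \frac{1}{2 K} + 12\right)}{4} = \frac{K \left(- \frac{5}{K} + 12\right)}{4} = \frac{K \left(12 - \frac{5}{K}\right)}{4}$)
$d{\left(-1002 \right)} + k{\left(-442,M{\left(33,23 \right)} \right)} = 22 \left(-1002\right) + \left(- \frac{5}{4} + 3 \left(-442\right)\right) = -22044 - \frac{5309}{4} = - \frac{93485}{4}$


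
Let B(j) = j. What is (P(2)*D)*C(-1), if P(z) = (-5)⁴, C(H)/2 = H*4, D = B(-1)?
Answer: 5000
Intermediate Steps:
D = -1
C(H) = 8*H (C(H) = 2*(H*4) = 2*(4*H) = 8*H)
P(z) = 625
(P(2)*D)*C(-1) = (625*(-1))*(8*(-1)) = -625*(-8) = 5000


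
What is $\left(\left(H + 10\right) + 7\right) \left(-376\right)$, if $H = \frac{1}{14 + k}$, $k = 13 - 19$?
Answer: $-6439$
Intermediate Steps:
$k = -6$ ($k = 13 - 19 = -6$)
$H = \frac{1}{8}$ ($H = \frac{1}{14 - 6} = \frac{1}{8} \approx 0.125$)
$\left(\left(H + 10\right) + 7\right) \left(-376\right) = \left(\left(\frac{1}{8} + 10\right) + 7\right) \left(-376\right) = \left(\frac{81}{8} + 7\right) \left(-376\right) = \frac{137}{8} \left(-376\right) = -6439$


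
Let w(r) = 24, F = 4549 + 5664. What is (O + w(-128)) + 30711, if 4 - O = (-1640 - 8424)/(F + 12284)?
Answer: 691545347/22497 ≈ 30739.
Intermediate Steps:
F = 10213
O = 100052/22497 (O = 4 - (-1640 - 8424)/(10213 + 12284) = 4 - (-10064)/22497 = 4 - 1*(-10064/22497) = 4 + 10064/22497 = 100052/22497 ≈ 4.4473)
(O + w(-128)) + 30711 = (100052/22497 + 24) + 30711 = 639980/22497 + 30711 = 691545347/22497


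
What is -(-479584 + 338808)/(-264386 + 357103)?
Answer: 140776/92717 ≈ 1.5183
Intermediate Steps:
-(-479584 + 338808)/(-264386 + 357103) = -(-140776)/92717 = -1*(-140776/92717) = 140776/92717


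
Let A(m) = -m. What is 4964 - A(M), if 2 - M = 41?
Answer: 4925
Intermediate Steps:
M = -39 (M = 2 - 1*41 = 2 - 41 = -39)
4964 - A(M) = 4964 - (-1)*(-39) = 4964 - 1*39 = 4964 - 39 = 4925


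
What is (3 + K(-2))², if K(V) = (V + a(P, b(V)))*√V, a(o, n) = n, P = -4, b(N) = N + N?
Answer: -63 - 36*I*√2 ≈ -63.0 - 50.912*I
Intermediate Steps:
b(N) = 2*N
K(V) = 3*V^(3/2) (K(V) = (V + 2*V)*√V = (3*V)*√V = 3*V^(3/2))
(3 + K(-2))² = (3 + 3*(-2)^(3/2))² = (3 + 3*(-2*I*√2))² = (3 - 6*I*√2)²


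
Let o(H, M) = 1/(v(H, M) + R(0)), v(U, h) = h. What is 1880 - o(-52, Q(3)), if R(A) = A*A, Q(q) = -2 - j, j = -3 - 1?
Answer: 3759/2 ≈ 1879.5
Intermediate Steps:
j = -4
Q(q) = 2 (Q(q) = -2 - 1*(-4) = -2 + 4 = 2)
R(A) = A**2
o(H, M) = 1/M (o(H, M) = 1/(M + 0**2) = 1/(M + 0) = 1/M)
1880 - o(-52, Q(3)) = 1880 - 1/2 = 3759/2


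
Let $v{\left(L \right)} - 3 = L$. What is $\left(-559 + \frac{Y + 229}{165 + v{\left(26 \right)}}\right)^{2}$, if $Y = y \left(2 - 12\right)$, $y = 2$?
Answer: $\frac{11715248169}{37636} \approx 3.1128 \cdot 10^{5}$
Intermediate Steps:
$Y = -20$ ($Y = 2 \left(2 - 12\right) = 2 \left(-10\right) = -20$)
$v{\left(L \right)} = 3 + L$
$\left(-559 + \frac{Y + 229}{165 + v{\left(26 \right)}}\right)^{2} = \left(-559 + \frac{-20 + 229}{165 + \left(3 + 26\right)}\right)^{2} = \left(-559 + \frac{209}{165 + 29}\right)^{2} = \left(-559 + \frac{209}{194}\right)^{2} = \left(- \frac{108237}{194}\right)^{2} = \frac{11715248169}{37636}$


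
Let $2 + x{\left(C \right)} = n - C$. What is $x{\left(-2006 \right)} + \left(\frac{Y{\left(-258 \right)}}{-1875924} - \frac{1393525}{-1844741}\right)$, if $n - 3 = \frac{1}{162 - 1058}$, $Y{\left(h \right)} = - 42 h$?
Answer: $\frac{172928056843395263}{86130337457024} \approx 2007.7$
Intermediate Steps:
$n = \frac{2687}{896}$ ($n = 3 + \frac{1}{162 - 1058} = 3 + \frac{1}{-896} = 3 - \frac{1}{896} = \frac{2687}{896} \approx 2.9989$)
$x{\left(C \right)} = \frac{895}{896} - C$ ($x{\left(C \right)} = -2 - \left(- \frac{2687}{896} + C\right) = \frac{895}{896} - C$)
$x{\left(-2006 \right)} + \left(\frac{Y{\left(-258 \right)}}{-1875924} - \frac{1393525}{-1844741}\right) = \left(\frac{895}{896} - -2006\right) + \left(\frac{\left(-42\right) \left(-258\right)}{-1875924} - \frac{1393525}{-1844741}\right) = \left(\frac{895}{896} + 2006\right) + \left(10836 \left(- \frac{1}{1875924}\right) - - \frac{1393525}{1844741}\right) = \frac{1798271}{896} + \left(- \frac{301}{52109} + \frac{1393525}{1844741}\right) = \frac{1798271}{896} + \frac{72059927184}{96127608769} = \frac{172928056843395263}{86130337457024}$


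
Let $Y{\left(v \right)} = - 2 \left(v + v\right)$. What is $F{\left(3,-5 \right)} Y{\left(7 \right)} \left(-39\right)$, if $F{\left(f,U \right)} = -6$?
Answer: $-6552$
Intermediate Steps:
$Y{\left(v \right)} = - 4 v$ ($Y{\left(v \right)} = - 2 \cdot 2 v = - 4 v$)
$F{\left(3,-5 \right)} Y{\left(7 \right)} \left(-39\right) = - 6 \left(\left(-4\right) 7\right) \left(-39\right) = \left(-6\right) \left(-28\right) \left(-39\right) = 168 \left(-39\right) = -6552$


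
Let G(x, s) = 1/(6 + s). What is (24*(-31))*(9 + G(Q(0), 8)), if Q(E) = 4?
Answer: -47244/7 ≈ -6749.1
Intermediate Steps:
(24*(-31))*(9 + G(Q(0), 8)) = (24*(-31))*(9 + 1/(6 + 8)) = -744*(9 + 1/14) = -744*127/14 = -47244/7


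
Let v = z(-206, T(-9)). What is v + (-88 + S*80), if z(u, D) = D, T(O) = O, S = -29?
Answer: -2417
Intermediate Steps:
v = -9
v + (-88 + S*80) = -9 + (-88 - 29*80) = -9 + (-88 - 2320) = -9 - 2408 = -2417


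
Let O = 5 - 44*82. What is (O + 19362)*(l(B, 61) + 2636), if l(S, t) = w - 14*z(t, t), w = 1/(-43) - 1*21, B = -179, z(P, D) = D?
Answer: 1193302998/43 ≈ 2.7751e+7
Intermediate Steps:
O = -3603 (O = 5 - 3608 = -3603)
w = -904/43 (w = -1/43 - 21 = -904/43 ≈ -21.023)
l(S, t) = -904/43 - 14*t
(O + 19362)*(l(B, 61) + 2636) = (-3603 + 19362)*((-904/43 - 14*61) + 2636) = 15759*((-904/43 - 854) + 2636) = 15759*(-37626/43 + 2636) = 15759*(75722/43) = 1193302998/43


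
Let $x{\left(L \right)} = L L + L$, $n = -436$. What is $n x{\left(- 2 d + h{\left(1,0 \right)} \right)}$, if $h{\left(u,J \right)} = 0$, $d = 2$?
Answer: $-5232$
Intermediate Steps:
$x{\left(L \right)} = L + L^{2}$ ($x{\left(L \right)} = L^{2} + L = L + L^{2}$)
$n x{\left(- 2 d + h{\left(1,0 \right)} \right)} = - 436 \left(\left(-2\right) 2 + 0\right) \left(1 + \left(\left(-2\right) 2 + 0\right)\right) = - 436 \left(-4 + 0\right) \left(1 + \left(-4 + 0\right)\right) = - 436 \left(- 4 \left(1 - 4\right)\right) = - 436 \left(\left(-4\right) \left(-3\right)\right) = \left(-436\right) 12 = -5232$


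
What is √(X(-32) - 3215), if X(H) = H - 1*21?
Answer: 2*I*√817 ≈ 57.166*I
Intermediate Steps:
X(H) = -21 + H (X(H) = H - 21 = -21 + H)
√(X(-32) - 3215) = √((-21 - 32) - 3215) = √(-53 - 3215) = √(-3268) = 2*I*√817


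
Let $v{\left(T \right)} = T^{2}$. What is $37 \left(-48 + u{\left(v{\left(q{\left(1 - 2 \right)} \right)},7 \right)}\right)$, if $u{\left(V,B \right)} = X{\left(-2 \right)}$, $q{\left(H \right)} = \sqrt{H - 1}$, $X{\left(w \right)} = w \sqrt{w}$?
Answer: $-1776 - 74 i \sqrt{2} \approx -1776.0 - 104.65 i$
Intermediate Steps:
$X{\left(w \right)} = w^{\frac{3}{2}}$
$q{\left(H \right)} = \sqrt{-1 + H}$
$u{\left(V,B \right)} = - 2 i \sqrt{2}$ ($u{\left(V,B \right)} = \left(-2\right)^{\frac{3}{2}} = - 2 i \sqrt{2}$)
$37 \left(-48 + u{\left(v{\left(q{\left(1 - 2 \right)} \right)},7 \right)}\right) = 37 \left(-48 - 2 i \sqrt{2}\right) = -1776 - 74 i \sqrt{2}$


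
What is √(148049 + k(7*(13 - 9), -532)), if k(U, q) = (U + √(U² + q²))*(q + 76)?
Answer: √(135281 - 12768*√362) ≈ 328.1*I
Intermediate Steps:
k(U, q) = (76 + q)*(U + √(U² + q²)) (k(U, q) = (U + √(U² + q²))*(76 + q) = (76 + q)*(U + √(U² + q²)))
√(148049 + k(7*(13 - 9), -532)) = √(148049 + (76*(7*(13 - 9)) + 76*√((7*(13 - 9))² + (-532)²) + (7*(13 - 9))*(-532) - 532*√((7*(13 - 9))² + (-532)²))) = √(148049 + (76*(7*4) + 76*√((7*4)² + 283024) + (7*4)*(-532) - 532*√((7*4)² + 283024))) = √(148049 + (76*28 + 76*√(28² + 283024) + 28*(-532) - 532*√(28² + 283024))) = √(148049 + (2128 + 76*√(784 + 283024) - 14896 - 532*√(784 + 283024))) = √(148049 + (2128 + 76*√283808 - 14896 - 14896*√362)) = √(148049 + (2128 + 76*(28*√362) - 14896 - 14896*√362)) = √(148049 + (2128 + 2128*√362 - 14896 - 14896*√362)) = √(148049 + (-12768 - 12768*√362)) = √(135281 - 12768*√362)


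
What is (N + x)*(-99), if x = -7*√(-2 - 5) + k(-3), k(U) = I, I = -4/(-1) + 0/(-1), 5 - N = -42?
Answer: -5049 + 693*I*√7 ≈ -5049.0 + 1833.5*I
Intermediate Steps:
N = 47 (N = 5 - 1*(-42) = 5 + 42 = 47)
I = 4 (I = -4*(-1) + 0*(-1) = 4 + 0 = 4)
k(U) = 4
x = 4 - 7*I*√7 (x = -7*√(-2 - 5) + 4 = -7*I*√7 + 4 = 4 - 7*I*√7 ≈ 4.0 - 18.52*I)
(N + x)*(-99) = (47 + (4 - 7*I*√7))*(-99) = (51 - 7*I*√7)*(-99) = -5049 + 693*I*√7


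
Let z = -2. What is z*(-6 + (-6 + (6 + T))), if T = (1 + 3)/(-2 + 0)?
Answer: 16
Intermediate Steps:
T = -2 (T = 4/(-2) = 4*(-½) = -2)
z*(-6 + (-6 + (6 + T))) = -2*(-6 + (-6 + (6 - 2))) = -2*(-6 + (-6 + 4)) = -2*(-6 - 2) = -2*(-8) = 16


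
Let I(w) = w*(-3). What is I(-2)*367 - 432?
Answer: 1770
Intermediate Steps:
I(w) = -3*w
I(-2)*367 - 432 = -3*(-2)*367 - 432 = 6*367 - 432 = 2202 - 432 = 1770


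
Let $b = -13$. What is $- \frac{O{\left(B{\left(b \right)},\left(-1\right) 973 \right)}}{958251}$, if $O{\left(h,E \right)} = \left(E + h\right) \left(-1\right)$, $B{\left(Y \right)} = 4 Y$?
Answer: $- \frac{1025}{958251} \approx -0.0010697$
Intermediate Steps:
$O{\left(h,E \right)} = - E - h$
$- \frac{O{\left(B{\left(b \right)},\left(-1\right) 973 \right)}}{958251} = - \frac{- \left(-1\right) 973 - 4 \left(-13\right)}{958251} = - \frac{\left(-1\right) \left(-973\right) - -52}{958251} = - \frac{973 + 52}{958251} = - \frac{1025}{958251}$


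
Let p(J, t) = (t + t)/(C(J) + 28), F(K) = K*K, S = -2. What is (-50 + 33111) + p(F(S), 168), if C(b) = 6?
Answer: 562205/17 ≈ 33071.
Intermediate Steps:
F(K) = K²
p(J, t) = t/17 (p(J, t) = (t + t)/(6 + 28) = (2*t)/34 = (2*t)*(1/34) = t/17)
(-50 + 33111) + p(F(S), 168) = (-50 + 33111) + (1/17)*168 = 33061 + 168/17 = 562205/17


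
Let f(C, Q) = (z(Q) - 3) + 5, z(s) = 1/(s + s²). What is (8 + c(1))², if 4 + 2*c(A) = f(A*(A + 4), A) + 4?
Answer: 1369/16 ≈ 85.563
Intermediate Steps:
f(C, Q) = 2 + 1/(Q*(1 + Q)) (f(C, Q) = (1/(Q*(1 + Q)) - 3) + 5 = (-3 + 1/(Q*(1 + Q))) + 5 = 2 + 1/(Q*(1 + Q)))
c(A) = 1 + 1/(2*A*(1 + A)) (c(A) = -2 + ((2 + 1/(A*(1 + A))) + 4)/2 = -2 + (6 + 1/(A*(1 + A)))/2 = -2 + (3 + 1/(2*A*(1 + A))) = 1 + 1/(2*A*(1 + A)))
(8 + c(1))² = (8 + (½ + 1*(1 + 1))/(1*(1 + 1)))² = (8 + 1*(½ + 1*2)/2)² = (8 + 1*(½)*(½ + 2))² = (8 + 1*(½)*(5/2))² = (8 + 5/4)² = (37/4)² = 1369/16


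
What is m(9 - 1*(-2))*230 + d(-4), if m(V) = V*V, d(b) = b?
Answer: 27826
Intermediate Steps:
m(V) = V²
m(9 - 1*(-2))*230 + d(-4) = (9 - 1*(-2))²*230 - 4 = (9 + 2)²*230 - 4 = 11²*230 - 4 = 121*230 - 4 = 27830 - 4 = 27826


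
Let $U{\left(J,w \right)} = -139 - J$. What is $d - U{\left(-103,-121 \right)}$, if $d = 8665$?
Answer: $8701$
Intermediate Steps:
$d - U{\left(-103,-121 \right)} = 8665 - \left(-139 - -103\right) = 8665 - \left(-139 + 103\right) = 8665 - -36 = 8665 + 36 = 8701$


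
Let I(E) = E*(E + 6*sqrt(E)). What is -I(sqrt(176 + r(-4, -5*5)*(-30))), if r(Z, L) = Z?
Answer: -296 - 24*2**(1/4)*37**(3/4) ≈ -724.17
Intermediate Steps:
-I(sqrt(176 + r(-4, -5*5)*(-30))) = -((sqrt(176 - 4*(-30)))**2 + 6*(sqrt(176 - 4*(-30)))**(3/2)) = -((sqrt(176 + 120))**2 + 6*(sqrt(176 + 120))**(3/2)) = -((sqrt(296))**2 + 6*(sqrt(296))**(3/2)) = -((2*sqrt(74))**2 + 6*(2*sqrt(74))**(3/2)) = -(296 + 6*(4*2**(1/4)*37**(3/4))) = -(296 + 24*2**(1/4)*37**(3/4)) = -296 - 24*2**(1/4)*37**(3/4)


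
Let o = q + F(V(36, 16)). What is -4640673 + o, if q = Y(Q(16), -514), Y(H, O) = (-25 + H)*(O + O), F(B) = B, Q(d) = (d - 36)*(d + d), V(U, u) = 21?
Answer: -3957032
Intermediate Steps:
Q(d) = 2*d*(-36 + d) (Q(d) = (-36 + d)*(2*d) = 2*d*(-36 + d))
Y(H, O) = 2*O*(-25 + H) (Y(H, O) = (-25 + H)*(2*O) = 2*O*(-25 + H))
q = 683620 (q = 2*(-514)*(-25 + 2*16*(-36 + 16)) = 2*(-514)*(-25 + 2*16*(-20)) = 2*(-514)*(-25 - 640) = 2*(-514)*(-665) = 683620)
o = 683641 (o = 683620 + 21 = 683641)
-4640673 + o = -4640673 + 683641 = -3957032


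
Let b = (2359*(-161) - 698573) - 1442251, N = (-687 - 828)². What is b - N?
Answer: -4815848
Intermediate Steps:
N = 2295225 (N = (-1515)² = 2295225)
b = -2520623 (b = (-379799 - 698573) - 1442251 = -1078372 - 1442251 = -2520623)
b - N = -2520623 - 1*2295225 = -2520623 - 2295225 = -4815848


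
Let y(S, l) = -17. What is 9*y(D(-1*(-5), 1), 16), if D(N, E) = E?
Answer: -153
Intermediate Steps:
9*y(D(-1*(-5), 1), 16) = 9*(-17) = -153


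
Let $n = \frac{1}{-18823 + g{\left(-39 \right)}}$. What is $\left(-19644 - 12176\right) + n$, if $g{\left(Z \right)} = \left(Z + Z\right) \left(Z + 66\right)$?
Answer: $- \frac{665960781}{20929} \approx -31820.0$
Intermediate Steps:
$g{\left(Z \right)} = 2 Z \left(66 + Z\right)$
$n = - \frac{1}{20929}$ ($n = \frac{1}{-18823 + 2 \left(-39\right) \left(66 - 39\right)} = \frac{1}{-18823 + 2 \left(-39\right) 27} = \frac{1}{-18823 - 2106} = \frac{1}{-20929} = - \frac{1}{20929} \approx -4.7781 \cdot 10^{-5}$)
$\left(-19644 - 12176\right) + n = \left(-19644 - 12176\right) - \frac{1}{20929} = -31820 - \frac{1}{20929} = - \frac{665960781}{20929}$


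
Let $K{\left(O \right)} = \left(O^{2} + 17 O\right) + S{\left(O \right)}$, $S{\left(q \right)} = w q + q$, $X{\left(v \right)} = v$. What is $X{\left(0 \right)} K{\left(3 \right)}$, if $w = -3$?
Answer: $0$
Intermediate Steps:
$S{\left(q \right)} = - 2 q$ ($S{\left(q \right)} = - 3 q + q = - 2 q$)
$K{\left(O \right)} = O^{2} + 15 O$ ($K{\left(O \right)} = \left(O^{2} + 17 O\right) - 2 O = O^{2} + 15 O$)
$X{\left(0 \right)} K{\left(3 \right)} = 0 \cdot 3 \left(15 + 3\right) = 0 \cdot 3 \cdot 18 = 0 \cdot 54 = 0$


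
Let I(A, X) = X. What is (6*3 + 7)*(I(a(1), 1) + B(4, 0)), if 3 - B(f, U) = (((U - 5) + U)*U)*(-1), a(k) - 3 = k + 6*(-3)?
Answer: 100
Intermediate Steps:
a(k) = -15 + k (a(k) = 3 + (k + 6*(-3)) = 3 + (k - 18) = 3 + (-18 + k) = -15 + k)
B(f, U) = 3 + U*(-5 + 2*U) (B(f, U) = 3 - ((U - 5) + U)*U*(-1) = 3 - ((-5 + U) + U)*U*(-1) = 3 - (-5 + 2*U)*U*(-1) = 3 - U*(-5 + 2*U)*(-1) = 3 - (-1)*U*(-5 + 2*U) = 3 + U*(-5 + 2*U))
(6*3 + 7)*(I(a(1), 1) + B(4, 0)) = (6*3 + 7)*(1 + (3 - 5*0 + 2*0**2)) = (18 + 7)*(1 + (3 + 0 + 2*0)) = 25*(1 + (3 + 0 + 0)) = 25*(1 + 3) = 25*4 = 100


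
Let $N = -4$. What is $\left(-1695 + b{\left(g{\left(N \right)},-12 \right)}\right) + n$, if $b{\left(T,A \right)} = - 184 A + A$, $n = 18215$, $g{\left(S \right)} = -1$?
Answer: $18716$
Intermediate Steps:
$b{\left(T,A \right)} = - 183 A$
$\left(-1695 + b{\left(g{\left(N \right)},-12 \right)}\right) + n = \left(-1695 - -2196\right) + 18215 = \left(-1695 + 2196\right) + 18215 = 501 + 18215 = 18716$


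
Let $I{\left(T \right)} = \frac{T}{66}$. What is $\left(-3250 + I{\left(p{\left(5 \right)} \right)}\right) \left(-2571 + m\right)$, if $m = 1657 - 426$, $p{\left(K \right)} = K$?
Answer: $\frac{143711650}{33} \approx 4.3549 \cdot 10^{6}$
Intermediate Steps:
$I{\left(T \right)} = \frac{T}{66}$ ($I{\left(T \right)} = T \frac{1}{66} = \frac{T}{66}$)
$m = 1231$ ($m = 1657 - 426 = 1231$)
$\left(-3250 + I{\left(p{\left(5 \right)} \right)}\right) \left(-2571 + m\right) = \left(-3250 + \frac{1}{66} \cdot 5\right) \left(-2571 + 1231\right) = \left(-3250 + \frac{5}{66}\right) \left(-1340\right) = \left(- \frac{214495}{66}\right) \left(-1340\right) = \frac{143711650}{33}$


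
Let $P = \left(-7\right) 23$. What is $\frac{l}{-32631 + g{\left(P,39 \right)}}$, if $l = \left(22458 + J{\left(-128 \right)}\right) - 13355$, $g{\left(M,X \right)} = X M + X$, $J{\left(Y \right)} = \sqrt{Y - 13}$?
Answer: $- \frac{9103}{38871} - \frac{i \sqrt{141}}{38871} \approx -0.23418 - 0.00030548 i$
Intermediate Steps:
$P = -161$
$J{\left(Y \right)} = \sqrt{-13 + Y}$
$g{\left(M,X \right)} = X + M X$ ($g{\left(M,X \right)} = M X + X = X + M X$)
$l = 9103 + i \sqrt{141}$ ($l = \left(22458 + \sqrt{-13 - 128}\right) - 13355 = \left(22458 + \sqrt{-141}\right) - 13355 = \left(22458 + i \sqrt{141}\right) - 13355 = 9103 + i \sqrt{141} \approx 9103.0 + 11.874 i$)
$\frac{l}{-32631 + g{\left(P,39 \right)}} = \frac{9103 + i \sqrt{141}}{-32631 + 39 \left(1 - 161\right)} = \frac{9103 + i \sqrt{141}}{-32631 + 39 \left(-160\right)} = \frac{9103 + i \sqrt{141}}{-32631 - 6240} = \frac{9103 + i \sqrt{141}}{-38871} = \left(9103 + i \sqrt{141}\right) \left(- \frac{1}{38871}\right) = - \frac{9103}{38871} - \frac{i \sqrt{141}}{38871}$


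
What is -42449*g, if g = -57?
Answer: 2419593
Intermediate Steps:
-42449*g = -42449*(-57) = 2419593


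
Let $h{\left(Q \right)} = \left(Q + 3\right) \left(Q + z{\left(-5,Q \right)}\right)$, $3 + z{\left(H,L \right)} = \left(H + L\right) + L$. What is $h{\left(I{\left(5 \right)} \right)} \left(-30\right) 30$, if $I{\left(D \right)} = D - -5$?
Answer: $-257400$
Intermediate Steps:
$I{\left(D \right)} = 5 + D$ ($I{\left(D \right)} = D + 5 = 5 + D$)
$z{\left(H,L \right)} = -3 + H + 2 L$ ($z{\left(H,L \right)} = -3 + \left(\left(H + L\right) + L\right) = -3 + \left(H + 2 L\right) = -3 + H + 2 L$)
$h{\left(Q \right)} = \left(-8 + 3 Q\right) \left(3 + Q\right)$ ($h{\left(Q \right)} = \left(Q + 3\right) \left(Q - \left(8 - 2 Q\right)\right) = \left(3 + Q\right) \left(Q + \left(-8 + 2 Q\right)\right) = \left(3 + Q\right) \left(-8 + 3 Q\right) = \left(-8 + 3 Q\right) \left(3 + Q\right)$)
$h{\left(I{\left(5 \right)} \right)} \left(-30\right) 30 = \left(-24 + \left(5 + 5\right) + 3 \left(5 + 5\right)^{2}\right) \left(-30\right) 30 = \left(-24 + 10 + 3 \cdot 10^{2}\right) \left(-30\right) 30 = \left(-24 + 10 + 3 \cdot 100\right) \left(-30\right) 30 = \left(-24 + 10 + 300\right) \left(-30\right) 30 = 286 \left(-30\right) 30 = \left(-8580\right) 30 = -257400$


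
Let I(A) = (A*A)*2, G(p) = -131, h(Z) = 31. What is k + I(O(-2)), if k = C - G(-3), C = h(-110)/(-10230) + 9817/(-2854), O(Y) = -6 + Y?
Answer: 60172229/235455 ≈ 255.56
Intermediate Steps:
C = -810616/235455 (C = 31/(-10230) + 9817/(-2854) = 31*(-1/10230) + 9817*(-1/2854) = -1/330 - 9817/2854 = -810616/235455 ≈ -3.4428)
I(A) = 2*A**2 (I(A) = A**2*2 = 2*A**2)
k = 30033989/235455 (k = -810616/235455 - 1*(-131) = -810616/235455 + 131 = 30033989/235455 ≈ 127.56)
k + I(O(-2)) = 30033989/235455 + 2*(-6 - 2)**2 = 30033989/235455 + 2*(-8)**2 = 30033989/235455 + 2*64 = 30033989/235455 + 128 = 60172229/235455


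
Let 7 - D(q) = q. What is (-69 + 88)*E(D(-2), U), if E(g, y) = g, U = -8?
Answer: 171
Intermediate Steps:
D(q) = 7 - q
(-69 + 88)*E(D(-2), U) = (-69 + 88)*(7 - 1*(-2)) = 19*(7 + 2) = 19*9 = 171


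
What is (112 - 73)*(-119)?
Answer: -4641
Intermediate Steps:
(112 - 73)*(-119) = 39*(-119) = -4641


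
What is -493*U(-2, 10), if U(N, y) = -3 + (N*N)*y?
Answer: -18241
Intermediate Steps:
U(N, y) = -3 + y*N² (U(N, y) = -3 + N²*y = -3 + y*N²)
-493*U(-2, 10) = -493*(-3 + 10*(-2)²) = -493*(-3 + 10*4) = -493*(-3 + 40) = -493*37 = -18241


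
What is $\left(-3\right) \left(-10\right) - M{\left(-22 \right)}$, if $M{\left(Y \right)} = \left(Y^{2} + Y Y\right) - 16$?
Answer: $-922$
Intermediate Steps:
$M{\left(Y \right)} = -16 + 2 Y^{2}$ ($M{\left(Y \right)} = \left(Y^{2} + Y^{2}\right) - 16 = 2 Y^{2} - 16 = -16 + 2 Y^{2}$)
$\left(-3\right) \left(-10\right) - M{\left(-22 \right)} = \left(-3\right) \left(-10\right) - \left(-16 + 2 \left(-22\right)^{2}\right) = 30 - \left(-16 + 2 \cdot 484\right) = 30 - \left(-16 + 968\right) = 30 - 952 = -922$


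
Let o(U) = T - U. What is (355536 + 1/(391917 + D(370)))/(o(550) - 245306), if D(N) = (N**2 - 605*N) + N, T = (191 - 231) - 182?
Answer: -108558295633/75136718286 ≈ -1.4448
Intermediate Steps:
T = -222 (T = -40 - 182 = -222)
D(N) = N**2 - 604*N
o(U) = -222 - U
(355536 + 1/(391917 + D(370)))/(o(550) - 245306) = (355536 + 1/(391917 + 370*(-604 + 370)))/((-222 - 1*550) - 245306) = (355536 + 1/(391917 + 370*(-234)))/((-222 - 550) - 245306) = (355536 + 1/(391917 - 86580))/(-772 - 245306) = (355536 + 1/305337)/(-246078) = (355536 + 1/305337)*(-1/246078) = (108558295633/305337)*(-1/246078) = -108558295633/75136718286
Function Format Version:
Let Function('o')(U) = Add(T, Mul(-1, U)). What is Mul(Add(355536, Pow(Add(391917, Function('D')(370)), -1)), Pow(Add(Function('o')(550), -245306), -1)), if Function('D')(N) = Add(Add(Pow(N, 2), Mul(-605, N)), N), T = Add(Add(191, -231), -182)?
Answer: Rational(-108558295633, 75136718286) ≈ -1.4448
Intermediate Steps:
T = -222 (T = Add(-40, -182) = -222)
Function('D')(N) = Add(Pow(N, 2), Mul(-604, N))
Function('o')(U) = Add(-222, Mul(-1, U))
Mul(Add(355536, Pow(Add(391917, Function('D')(370)), -1)), Pow(Add(Function('o')(550), -245306), -1)) = Mul(Add(355536, Pow(Add(391917, Mul(370, Add(-604, 370))), -1)), Pow(Add(Add(-222, Mul(-1, 550)), -245306), -1)) = Mul(Add(355536, Pow(Add(391917, Mul(370, -234)), -1)), Pow(Add(Add(-222, -550), -245306), -1)) = Mul(Add(355536, Pow(Add(391917, -86580), -1)), Pow(Add(-772, -245306), -1)) = Mul(Add(355536, Pow(305337, -1)), Pow(-246078, -1)) = Mul(Add(355536, Rational(1, 305337)), Rational(-1, 246078)) = Mul(Rational(108558295633, 305337), Rational(-1, 246078)) = Rational(-108558295633, 75136718286)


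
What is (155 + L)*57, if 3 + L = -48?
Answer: 5928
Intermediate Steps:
L = -51 (L = -3 - 48 = -51)
(155 + L)*57 = (155 - 51)*57 = 104*57 = 5928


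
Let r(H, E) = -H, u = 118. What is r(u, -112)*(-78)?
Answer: 9204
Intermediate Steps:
r(u, -112)*(-78) = -1*118*(-78) = -118*(-78) = 9204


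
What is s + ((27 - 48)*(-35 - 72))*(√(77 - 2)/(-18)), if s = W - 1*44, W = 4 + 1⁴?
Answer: -39 - 3745*√3/6 ≈ -1120.1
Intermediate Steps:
W = 5 (W = 4 + 1 = 5)
s = -39 (s = 5 - 1*44 = 5 - 44 = -39)
s + ((27 - 48)*(-35 - 72))*(√(77 - 2)/(-18)) = -39 + ((27 - 48)*(-35 - 72))*(√(77 - 2)/(-18)) = -39 + (-21*(-107))*(√75*(-1/18)) = -39 + 2247*((5*√3)*(-1/18)) = -39 + 2247*(-5*√3/18) = -39 - 3745*√3/6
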